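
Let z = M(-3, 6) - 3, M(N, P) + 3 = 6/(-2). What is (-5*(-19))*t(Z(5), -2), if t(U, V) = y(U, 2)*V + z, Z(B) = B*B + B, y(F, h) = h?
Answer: -1235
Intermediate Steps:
M(N, P) = -6 (M(N, P) = -3 + 6/(-2) = -3 + 6*(-½) = -3 - 3 = -6)
z = -9 (z = -6 - 3 = -9)
Z(B) = B + B² (Z(B) = B² + B = B + B²)
t(U, V) = -9 + 2*V (t(U, V) = 2*V - 9 = -9 + 2*V)
(-5*(-19))*t(Z(5), -2) = (-5*(-19))*(-9 + 2*(-2)) = 95*(-9 - 4) = 95*(-13) = -1235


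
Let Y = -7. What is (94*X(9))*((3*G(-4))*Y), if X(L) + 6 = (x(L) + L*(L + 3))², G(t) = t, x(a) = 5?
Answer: 100776648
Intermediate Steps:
X(L) = -6 + (5 + L*(3 + L))² (X(L) = -6 + (5 + L*(L + 3))² = -6 + (5 + L*(3 + L))²)
(94*X(9))*((3*G(-4))*Y) = (94*(-6 + (5 + 9² + 3*9)²))*((3*(-4))*(-7)) = (94*(-6 + (5 + 81 + 27)²))*(-12*(-7)) = (94*(-6 + 113²))*84 = (94*(-6 + 12769))*84 = (94*12763)*84 = 1199722*84 = 100776648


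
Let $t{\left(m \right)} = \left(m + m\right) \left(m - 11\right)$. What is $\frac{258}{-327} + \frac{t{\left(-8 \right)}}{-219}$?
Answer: $- \frac{51970}{23871} \approx -2.1771$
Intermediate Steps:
$t{\left(m \right)} = 2 m \left(-11 + m\right)$
$\frac{258}{-327} + \frac{t{\left(-8 \right)}}{-219} = \frac{258}{-327} + \frac{2 \left(-8\right) \left(-11 - 8\right)}{-219} = 258 \left(- \frac{1}{327}\right) + 2 \left(-8\right) \left(-19\right) \left(- \frac{1}{219}\right) = - \frac{86}{109} + 304 \left(- \frac{1}{219}\right) = - \frac{86}{109} - \frac{304}{219} = - \frac{51970}{23871}$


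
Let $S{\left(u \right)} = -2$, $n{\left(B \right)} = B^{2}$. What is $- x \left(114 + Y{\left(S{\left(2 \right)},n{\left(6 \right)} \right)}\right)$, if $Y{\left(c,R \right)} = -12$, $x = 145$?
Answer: $-14790$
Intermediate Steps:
$- x \left(114 + Y{\left(S{\left(2 \right)},n{\left(6 \right)} \right)}\right) = - 145 \left(114 - 12\right) = - 145 \cdot 102 = \left(-1\right) 14790 = -14790$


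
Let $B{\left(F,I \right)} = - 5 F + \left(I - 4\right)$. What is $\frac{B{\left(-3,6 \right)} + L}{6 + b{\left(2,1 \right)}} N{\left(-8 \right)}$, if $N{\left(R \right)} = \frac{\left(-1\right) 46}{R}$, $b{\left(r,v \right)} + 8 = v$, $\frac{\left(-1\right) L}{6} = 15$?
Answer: $\frac{1679}{4} \approx 419.75$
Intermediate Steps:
$L = -90$ ($L = \left(-6\right) 15 = -90$)
$b{\left(r,v \right)} = -8 + v$
$B{\left(F,I \right)} = -4 + I - 5 F$ ($B{\left(F,I \right)} = - 5 F + \left(-4 + I\right) = -4 + I - 5 F$)
$N{\left(R \right)} = - \frac{46}{R}$
$\frac{B{\left(-3,6 \right)} + L}{6 + b{\left(2,1 \right)}} N{\left(-8 \right)} = \frac{\left(-4 + 6 - -15\right) - 90}{6 + \left(-8 + 1\right)} \left(- \frac{46}{-8}\right) = \frac{\left(-4 + 6 + 15\right) - 90}{6 - 7} \left(\left(-46\right) \left(- \frac{1}{8}\right)\right) = \frac{17 - 90}{-1} \cdot \frac{23}{4} = \left(-73\right) \left(-1\right) \frac{23}{4} = 73 \cdot \frac{23}{4} = \frac{1679}{4}$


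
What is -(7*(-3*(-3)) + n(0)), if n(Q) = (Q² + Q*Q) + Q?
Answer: -63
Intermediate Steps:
n(Q) = Q + 2*Q² (n(Q) = (Q² + Q²) + Q = 2*Q² + Q = Q + 2*Q²)
-(7*(-3*(-3)) + n(0)) = -(7*(-3*(-3)) + 0*(1 + 2*0)) = -(7*9 + 0*(1 + 0)) = -(63 + 0*1) = -(63 + 0) = -1*63 = -63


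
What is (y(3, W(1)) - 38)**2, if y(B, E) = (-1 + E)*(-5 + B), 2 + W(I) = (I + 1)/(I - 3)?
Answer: 900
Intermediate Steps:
W(I) = -2 + (1 + I)/(-3 + I) (W(I) = -2 + (I + 1)/(I - 3) = -2 + (1 + I)/(-3 + I))
(y(3, W(1)) - 38)**2 = ((5 - 1*3 - 5*(7 - 1*1)/(-3 + 1) + 3*((7 - 1*1)/(-3 + 1))) - 38)**2 = ((5 - 3 - 5*(7 - 1)/(-2) + 3*((7 - 1)/(-2))) - 38)**2 = ((5 - 3 - (-5)*6/2 + 3*(-1/2*6)) - 38)**2 = ((5 - 3 - 5*(-3) + 3*(-3)) - 38)**2 = ((5 - 3 + 15 - 9) - 38)**2 = (8 - 38)**2 = (-30)**2 = 900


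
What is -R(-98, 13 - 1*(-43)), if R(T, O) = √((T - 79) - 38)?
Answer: -I*√215 ≈ -14.663*I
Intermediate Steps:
R(T, O) = √(-117 + T) (R(T, O) = √((-79 + T) - 38) = √(-117 + T))
-R(-98, 13 - 1*(-43)) = -√(-117 - 98) = -√(-215) = -I*√215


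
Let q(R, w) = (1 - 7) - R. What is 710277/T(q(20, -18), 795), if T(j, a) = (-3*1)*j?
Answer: 236759/26 ≈ 9106.1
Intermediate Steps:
q(R, w) = -6 - R
T(j, a) = -3*j
710277/T(q(20, -18), 795) = 710277/((-3*(-6 - 1*20))) = 710277/((-3*(-6 - 20))) = 710277/((-3*(-26))) = 710277/78 = 710277*(1/78) = 236759/26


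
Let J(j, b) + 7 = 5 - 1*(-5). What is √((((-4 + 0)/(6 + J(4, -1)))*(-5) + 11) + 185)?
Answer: 2*√446/3 ≈ 14.079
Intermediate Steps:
J(j, b) = 3 (J(j, b) = -7 + (5 - 1*(-5)) = -7 + (5 + 5) = -7 + 10 = 3)
√((((-4 + 0)/(6 + J(4, -1)))*(-5) + 11) + 185) = √((((-4 + 0)/(6 + 3))*(-5) + 11) + 185) = √((-4/9*(-5) + 11) + 185) = √((20/9 + 11) + 185) = √(119/9 + 185) = √(1784/9) = 2*√446/3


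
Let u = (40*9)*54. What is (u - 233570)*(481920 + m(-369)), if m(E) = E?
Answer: -103114515630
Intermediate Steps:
u = 19440 (u = 360*54 = 19440)
(u - 233570)*(481920 + m(-369)) = (19440 - 233570)*(481920 - 369) = -214130*481551 = -103114515630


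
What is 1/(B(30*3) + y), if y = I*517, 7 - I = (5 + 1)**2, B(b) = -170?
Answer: -1/15163 ≈ -6.5950e-5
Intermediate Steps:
I = -29 (I = 7 - (5 + 1)**2 = 7 - 1*6**2 = 7 - 1*36 = 7 - 36 = -29)
y = -14993 (y = -29*517 = -14993)
1/(B(30*3) + y) = 1/(-170 - 14993) = 1/(-15163) = -1/15163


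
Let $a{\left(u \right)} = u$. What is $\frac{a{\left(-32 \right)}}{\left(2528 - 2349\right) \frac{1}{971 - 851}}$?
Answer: $- \frac{3840}{179} \approx -21.453$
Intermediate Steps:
$\frac{a{\left(-32 \right)}}{\left(2528 - 2349\right) \frac{1}{971 - 851}} = - \frac{32}{\left(2528 - 2349\right) \frac{1}{971 - 851}} = - \frac{32}{179 \cdot \frac{1}{120}} = - \frac{32}{\frac{179}{120}} = \left(-32\right) \frac{120}{179} = - \frac{3840}{179}$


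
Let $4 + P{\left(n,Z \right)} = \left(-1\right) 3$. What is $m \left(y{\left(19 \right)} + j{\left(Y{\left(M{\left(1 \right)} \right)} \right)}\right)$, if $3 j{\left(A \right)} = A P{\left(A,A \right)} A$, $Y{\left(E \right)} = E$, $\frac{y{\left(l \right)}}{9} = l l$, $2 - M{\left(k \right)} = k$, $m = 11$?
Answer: $\frac{107140}{3} \approx 35713.0$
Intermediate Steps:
$M{\left(k \right)} = 2 - k$
$y{\left(l \right)} = 9 l^{2}$ ($y{\left(l \right)} = 9 l l = 9 l^{2}$)
$P{\left(n,Z \right)} = -7$ ($P{\left(n,Z \right)} = -4 - 3 = -7$)
$j{\left(A \right)} = - \frac{7 A^{2}}{3}$ ($j{\left(A \right)} = \frac{A \left(-7\right) A}{3} = \frac{- 7 A A}{3} = \frac{\left(-7\right) A^{2}}{3} = - \frac{7 A^{2}}{3}$)
$m \left(y{\left(19 \right)} + j{\left(Y{\left(M{\left(1 \right)} \right)} \right)}\right) = 11 \left(9 \cdot 19^{2} - \frac{7 \left(2 - 1\right)^{2}}{3}\right) = 11 \left(9 \cdot 361 - \frac{7 \left(2 - 1\right)^{2}}{3}\right) = 11 \left(3249 - \frac{7 \cdot 1^{2}}{3}\right) = 11 \left(3249 - \frac{7}{3}\right) = 11 \cdot \frac{9740}{3} = \frac{107140}{3}$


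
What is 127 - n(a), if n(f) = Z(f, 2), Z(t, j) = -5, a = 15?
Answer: 132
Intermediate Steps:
n(f) = -5
127 - n(a) = 127 - 1*(-5) = 127 + 5 = 132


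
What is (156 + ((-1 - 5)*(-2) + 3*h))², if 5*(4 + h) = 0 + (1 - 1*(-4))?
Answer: 25281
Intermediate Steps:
h = -3 (h = -4 + (0 + (1 - 1*(-4)))/5 = -4 + (0 + (1 + 4))/5 = -4 + (0 + 5)/5 = -4 + (⅕)*5 = -4 + 1 = -3)
(156 + ((-1 - 5)*(-2) + 3*h))² = (156 + ((-1 - 5)*(-2) + 3*(-3)))² = (156 + (-6*(-2) - 9))² = (156 + (12 - 9))² = (156 + 3)² = 159² = 25281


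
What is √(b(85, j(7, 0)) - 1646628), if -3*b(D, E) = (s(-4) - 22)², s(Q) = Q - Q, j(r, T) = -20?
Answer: 4*I*√926319/3 ≈ 1283.3*I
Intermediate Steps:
s(Q) = 0
b(D, E) = -484/3 (b(D, E) = -(0 - 22)²/3 = -⅓*(-22)² = -⅓*484 = -484/3)
√(b(85, j(7, 0)) - 1646628) = √(-484/3 - 1646628) = √(-4940368/3) = 4*I*√926319/3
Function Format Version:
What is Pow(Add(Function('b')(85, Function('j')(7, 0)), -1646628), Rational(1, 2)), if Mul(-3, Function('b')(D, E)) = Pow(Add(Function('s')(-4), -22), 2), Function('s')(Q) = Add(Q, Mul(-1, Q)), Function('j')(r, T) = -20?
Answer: Mul(Rational(4, 3), I, Pow(926319, Rational(1, 2))) ≈ Mul(1283.3, I)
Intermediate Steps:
Function('s')(Q) = 0
Function('b')(D, E) = Rational(-484, 3) (Function('b')(D, E) = Mul(Rational(-1, 3), Pow(Add(0, -22), 2)) = Mul(Rational(-1, 3), Pow(-22, 2)) = Mul(Rational(-1, 3), 484) = Rational(-484, 3))
Pow(Add(Function('b')(85, Function('j')(7, 0)), -1646628), Rational(1, 2)) = Pow(Add(Rational(-484, 3), -1646628), Rational(1, 2)) = Pow(Rational(-4940368, 3), Rational(1, 2)) = Mul(Rational(4, 3), I, Pow(926319, Rational(1, 2)))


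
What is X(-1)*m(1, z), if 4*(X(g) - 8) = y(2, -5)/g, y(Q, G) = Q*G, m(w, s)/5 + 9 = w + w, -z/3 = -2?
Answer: -735/2 ≈ -367.50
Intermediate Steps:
z = 6 (z = -3*(-2) = 6)
m(w, s) = -45 + 10*w (m(w, s) = -45 + 5*(w + w) = -45 + 5*(2*w) = -45 + 10*w)
y(Q, G) = G*Q
X(g) = 8 - 5/(2*g) (X(g) = 8 + ((-5*2)/g)/4 = 8 + (-10/g)/4 = 8 - 5/(2*g))
X(-1)*m(1, z) = (8 - 5/2/(-1))*(-45 + 10*1) = (8 - 5/2*(-1))*(-45 + 10) = (8 + 5/2)*(-35) = (21/2)*(-35) = -735/2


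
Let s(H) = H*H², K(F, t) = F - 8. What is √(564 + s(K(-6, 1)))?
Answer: 2*I*√545 ≈ 46.69*I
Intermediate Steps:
K(F, t) = -8 + F
s(H) = H³
√(564 + s(K(-6, 1))) = √(564 + (-8 - 6)³) = √(564 + (-14)³) = √(564 - 2744) = √(-2180) = 2*I*√545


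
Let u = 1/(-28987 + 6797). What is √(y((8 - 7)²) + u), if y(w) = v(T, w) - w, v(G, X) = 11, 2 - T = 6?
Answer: √4923938810/22190 ≈ 3.1623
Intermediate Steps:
T = -4 (T = 2 - 1*6 = 2 - 6 = -4)
u = -1/22190 (u = 1/(-22190) = -1/22190 ≈ -4.5065e-5)
y(w) = 11 - w
√(y((8 - 7)²) + u) = √((11 - (8 - 7)²) - 1/22190) = √((11 - 1*1²) - 1/22190) = √((11 - 1*1) - 1/22190) = √((11 - 1) - 1/22190) = √(10 - 1/22190) = √(221899/22190) = √4923938810/22190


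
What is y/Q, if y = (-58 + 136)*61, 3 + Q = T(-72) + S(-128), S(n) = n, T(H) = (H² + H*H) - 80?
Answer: 4758/10157 ≈ 0.46845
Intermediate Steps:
T(H) = -80 + 2*H² (T(H) = (H² + H²) - 80 = 2*H² - 80 = -80 + 2*H²)
Q = 10157 (Q = -3 + ((-80 + 2*(-72)²) - 128) = -3 + ((-80 + 2*5184) - 128) = -3 + ((-80 + 10368) - 128) = -3 + (10288 - 128) = -3 + 10160 = 10157)
y = 4758 (y = 78*61 = 4758)
y/Q = 4758/10157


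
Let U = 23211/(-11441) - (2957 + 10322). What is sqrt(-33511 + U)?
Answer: I*sqrt(6124911903041)/11441 ≈ 216.31*I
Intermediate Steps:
U = -151948250/11441 (U = 23211*(-1/11441) - 1*13279 = -23211/11441 - 13279 = -151948250/11441 ≈ -13281.)
sqrt(-33511 + U) = sqrt(-33511 - 151948250/11441) = sqrt(-535347601/11441) = I*sqrt(6124911903041)/11441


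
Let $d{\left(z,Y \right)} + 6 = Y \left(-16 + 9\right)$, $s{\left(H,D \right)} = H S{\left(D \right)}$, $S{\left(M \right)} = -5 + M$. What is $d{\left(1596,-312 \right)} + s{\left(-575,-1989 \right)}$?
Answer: $1148728$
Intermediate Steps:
$s{\left(H,D \right)} = H \left(-5 + D\right)$
$d{\left(z,Y \right)} = -6 - 7 Y$ ($d{\left(z,Y \right)} = -6 + Y \left(-16 + 9\right) = -6 + Y \left(-7\right) = -6 - 7 Y$)
$d{\left(1596,-312 \right)} + s{\left(-575,-1989 \right)} = \left(-6 - -2184\right) - 575 \left(-5 - 1989\right) = \left(-6 + 2184\right) - -1146550 = 2178 + 1146550 = 1148728$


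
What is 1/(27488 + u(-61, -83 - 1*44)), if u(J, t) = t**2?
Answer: 1/43617 ≈ 2.2927e-5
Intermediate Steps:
1/(27488 + u(-61, -83 - 1*44)) = 1/(27488 + (-83 - 1*44)**2) = 1/(27488 + (-83 - 44)**2) = 1/(27488 + (-127)**2) = 1/(27488 + 16129) = 1/43617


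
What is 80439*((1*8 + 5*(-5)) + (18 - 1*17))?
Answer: -1287024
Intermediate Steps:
80439*((1*8 + 5*(-5)) + (18 - 1*17)) = 80439*((8 - 25) + (18 - 17)) = 80439*(-17 + 1) = 80439*(-16) = -1287024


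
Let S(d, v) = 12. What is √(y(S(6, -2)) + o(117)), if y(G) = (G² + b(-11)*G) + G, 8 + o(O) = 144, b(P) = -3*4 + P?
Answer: 4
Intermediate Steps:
b(P) = -12 + P
o(O) = 136 (o(O) = -8 + 144 = 136)
y(G) = G² - 22*G (y(G) = (G² + (-12 - 11)*G) + G = (G² - 23*G) + G = G² - 22*G)
√(y(S(6, -2)) + o(117)) = √(12*(-22 + 12) + 136) = √(12*(-10) + 136) = √(-120 + 136) = √16 = 4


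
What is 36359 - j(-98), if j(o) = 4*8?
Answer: 36327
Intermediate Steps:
j(o) = 32
36359 - j(-98) = 36359 - 1*32 = 36359 - 32 = 36327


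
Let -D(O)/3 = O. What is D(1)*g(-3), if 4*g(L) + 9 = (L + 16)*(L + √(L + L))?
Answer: 36 - 39*I*√6/4 ≈ 36.0 - 23.883*I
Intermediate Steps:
g(L) = -9/4 + (16 + L)*(L + √2*√L)/4 (g(L) = -9/4 + ((L + 16)*(L + √(L + L)))/4 = -9/4 + ((16 + L)*(L + √(2*L)))/4 = -9/4 + ((16 + L)*(L + √2*√L))/4 = -9/4 + (16 + L)*(L + √2*√L)/4)
D(O) = -3*O
D(1)*g(-3) = (-3*1)*(-9/4 + 4*(-3) + (¼)*(-3)² + 4*√2*√(-3) + √2*(-3)^(3/2)/4) = -3*(-9/4 - 12 + (¼)*9 + 4*√2*(I*√3) + √2*(-3*I*√3)/4) = -3*(-9/4 - 12 + 9/4 + 4*I*√6 - 3*I*√6/4) = -3*(-12 + 13*I*√6/4) = 36 - 39*I*√6/4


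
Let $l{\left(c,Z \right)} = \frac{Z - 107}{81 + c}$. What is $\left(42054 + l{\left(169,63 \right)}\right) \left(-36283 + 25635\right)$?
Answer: $- \frac{55973639744}{125} \approx -4.4779 \cdot 10^{8}$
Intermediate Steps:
$l{\left(c,Z \right)} = \frac{-107 + Z}{81 + c}$
$\left(42054 + l{\left(169,63 \right)}\right) \left(-36283 + 25635\right) = \left(42054 + \frac{-107 + 63}{81 + 169}\right) \left(-36283 + 25635\right) = \left(42054 + \frac{1}{250} \left(-44\right)\right) \left(-10648\right) = \left(42054 - \frac{22}{125}\right) \left(-10648\right) = \frac{5256728}{125} \left(-10648\right) = - \frac{55973639744}{125}$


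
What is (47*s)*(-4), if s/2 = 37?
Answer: -13912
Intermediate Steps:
s = 74 (s = 2*37 = 74)
(47*s)*(-4) = (47*74)*(-4) = 3478*(-4) = -13912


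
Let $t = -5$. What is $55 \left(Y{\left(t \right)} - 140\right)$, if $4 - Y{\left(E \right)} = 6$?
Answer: $-7810$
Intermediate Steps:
$Y{\left(E \right)} = -2$ ($Y{\left(E \right)} = 4 - 6 = -2$)
$55 \left(Y{\left(t \right)} - 140\right) = 55 \left(-2 - 140\right) = 55 \left(-142\right) = -7810$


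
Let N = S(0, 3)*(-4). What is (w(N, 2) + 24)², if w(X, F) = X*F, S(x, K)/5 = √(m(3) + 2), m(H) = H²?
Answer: 18176 - 1920*√11 ≈ 11808.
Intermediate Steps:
S(x, K) = 5*√11 (S(x, K) = 5*√(3² + 2) = 5*√(9 + 2) = 5*√11)
N = -20*√11 (N = (5*√11)*(-4) = -20*√11 ≈ -66.333)
w(X, F) = F*X
(w(N, 2) + 24)² = (2*(-20*√11) + 24)² = (-40*√11 + 24)² = (24 - 40*√11)²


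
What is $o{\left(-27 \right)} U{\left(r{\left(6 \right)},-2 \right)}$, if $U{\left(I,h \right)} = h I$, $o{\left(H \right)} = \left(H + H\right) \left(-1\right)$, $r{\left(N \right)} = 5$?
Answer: $-540$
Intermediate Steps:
$o{\left(H \right)} = - 2 H$ ($o{\left(H \right)} = 2 H \left(-1\right) = - 2 H$)
$U{\left(I,h \right)} = I h$
$o{\left(-27 \right)} U{\left(r{\left(6 \right)},-2 \right)} = \left(-2\right) \left(-27\right) 5 \left(-2\right) = 54 \left(-10\right) = -540$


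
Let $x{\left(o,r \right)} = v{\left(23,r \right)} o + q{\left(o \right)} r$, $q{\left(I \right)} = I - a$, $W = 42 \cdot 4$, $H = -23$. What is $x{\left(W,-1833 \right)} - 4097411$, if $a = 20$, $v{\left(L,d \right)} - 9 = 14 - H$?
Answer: $-4360967$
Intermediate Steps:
$v{\left(L,d \right)} = 46$ ($v{\left(L,d \right)} = 9 + \left(14 - -23\right) = 9 + \left(14 + 23\right) = 9 + 37 = 46$)
$W = 168$
$q{\left(I \right)} = -20 + I$ ($q{\left(I \right)} = I - 20 = -20 + I$)
$x{\left(o,r \right)} = 46 o + r \left(-20 + o\right)$ ($x{\left(o,r \right)} = 46 o + \left(-20 + o\right) r = 46 o + r \left(-20 + o\right)$)
$x{\left(W,-1833 \right)} - 4097411 = \left(46 \cdot 168 - 1833 \left(-20 + 168\right)\right) - 4097411 = \left(7728 - 271284\right) - 4097411 = -263556 - 4097411 = -4360967$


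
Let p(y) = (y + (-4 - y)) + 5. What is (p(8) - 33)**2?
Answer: 1024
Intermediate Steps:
p(y) = 1 (p(y) = -4 + 5 = 1)
(p(8) - 33)**2 = (1 - 33)**2 = (-32)**2 = 1024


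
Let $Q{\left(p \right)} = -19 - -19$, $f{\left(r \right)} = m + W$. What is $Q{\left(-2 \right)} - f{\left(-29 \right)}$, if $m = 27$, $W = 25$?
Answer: $-52$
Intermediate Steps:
$f{\left(r \right)} = 52$ ($f{\left(r \right)} = 27 + 25 = 52$)
$Q{\left(p \right)} = 0$ ($Q{\left(p \right)} = -19 + 19 = 0$)
$Q{\left(-2 \right)} - f{\left(-29 \right)} = 0 - 52 = -52$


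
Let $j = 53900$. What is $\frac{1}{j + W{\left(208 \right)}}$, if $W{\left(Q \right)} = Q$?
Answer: $\frac{1}{54108} \approx 1.8482 \cdot 10^{-5}$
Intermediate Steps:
$\frac{1}{j + W{\left(208 \right)}} = \frac{1}{53900 + 208} = \frac{1}{54108}$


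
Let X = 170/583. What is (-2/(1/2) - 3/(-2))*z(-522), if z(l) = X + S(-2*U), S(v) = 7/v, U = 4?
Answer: 13605/9328 ≈ 1.4585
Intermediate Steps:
X = 170/583 (X = 170*(1/583) = 170/583 ≈ 0.29159)
z(l) = -2721/4664 (z(l) = 170/583 + 7/((-2*4)) = 170/583 + 7/(-8) = 170/583 + 7*(-⅛) = 170/583 - 7/8 = -2721/4664)
(-2/(1/2) - 3/(-2))*z(-522) = (-2/(1/2) - 3/(-2))*(-2721/4664) = (-2/½ - 3*(-½))*(-2721/4664) = (-2*2 + 3/2)*(-2721/4664) = (-4 + 3/2)*(-2721/4664) = -5/2*(-2721/4664) = 13605/9328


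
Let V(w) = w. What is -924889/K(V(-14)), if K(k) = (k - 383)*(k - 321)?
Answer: -924889/132995 ≈ -6.9543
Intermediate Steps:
K(k) = (-383 + k)*(-321 + k)
-924889/K(V(-14)) = -924889/(122943 + (-14)**2 - 704*(-14)) = -924889/(122943 + 196 + 9856) = -924889/132995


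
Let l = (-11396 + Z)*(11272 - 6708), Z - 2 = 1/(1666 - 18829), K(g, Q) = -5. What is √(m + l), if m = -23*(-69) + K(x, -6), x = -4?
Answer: I*√1701972491422742/5721 ≈ 7211.1*I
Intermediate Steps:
Z = 34325/17163 (Z = 2 + 1/(1666 - 18829) = 2 + 1/(-17163) = 2 - 1/17163 = 34325/17163 ≈ 1.9999)
l = -892514037772/17163 (l = (-11396 + 34325/17163)*(11272 - 6708) = -195555223/17163*4564 = -892514037772/17163 ≈ -5.2002e+7)
m = 1582 (m = -23*(-69) - 5 = 1587 - 5 = 1582)
√(m + l) = √(1582 - 892514037772/17163) = √(-892486885906/17163) = I*√1701972491422742/5721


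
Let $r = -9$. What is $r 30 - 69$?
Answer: $-339$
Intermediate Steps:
$r 30 - 69 = \left(-9\right) 30 - 69 = -270 - 69 = -339$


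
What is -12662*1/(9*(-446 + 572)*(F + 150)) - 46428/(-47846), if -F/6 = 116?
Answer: 564468697/569702322 ≈ 0.99081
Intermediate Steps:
F = -696 (F = -6*116 = -696)
-12662*1/(9*(-446 + 572)*(F + 150)) - 46428/(-47846) = -12662*1/(9*(-696 + 150)*(-446 + 572)) - 46428/(-47846) = -12662/(9*(-546*126)) - 46428*(-1/47846) = -12662/(9*(-68796)) + 23214/23923 = -12662/(-619164) + 23214/23923 = -12662*(-1/619164) + 23214/23923 = 487/23814 + 23214/23923 = 564468697/569702322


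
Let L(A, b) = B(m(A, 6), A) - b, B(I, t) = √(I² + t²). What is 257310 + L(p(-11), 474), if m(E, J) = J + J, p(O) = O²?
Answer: 256836 + √14785 ≈ 2.5696e+5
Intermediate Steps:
m(E, J) = 2*J
L(A, b) = √(144 + A²) - b (L(A, b) = √((2*6)² + A²) - b = √(12² + A²) - b = √(144 + A²) - b)
257310 + L(p(-11), 474) = 257310 + (√(144 + ((-11)²)²) - 1*474) = 257310 + (√(144 + 121²) - 474) = 257310 + (√(144 + 14641) - 474) = 257310 + (√14785 - 474) = 257310 + (-474 + √14785) = 256836 + √14785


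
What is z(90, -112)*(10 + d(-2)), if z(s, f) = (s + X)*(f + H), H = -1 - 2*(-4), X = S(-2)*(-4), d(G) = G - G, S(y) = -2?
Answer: -102900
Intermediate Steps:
d(G) = 0
X = 8 (X = -2*(-4) = 8)
H = 7 (H = -1 + 8 = 7)
z(s, f) = (7 + f)*(8 + s) (z(s, f) = (s + 8)*(f + 7) = (8 + s)*(7 + f) = (7 + f)*(8 + s))
z(90, -112)*(10 + d(-2)) = (56 + 7*90 + 8*(-112) - 112*90)*(10 + 0) = (56 + 630 - 896 - 10080)*10 = -10290*10 = -102900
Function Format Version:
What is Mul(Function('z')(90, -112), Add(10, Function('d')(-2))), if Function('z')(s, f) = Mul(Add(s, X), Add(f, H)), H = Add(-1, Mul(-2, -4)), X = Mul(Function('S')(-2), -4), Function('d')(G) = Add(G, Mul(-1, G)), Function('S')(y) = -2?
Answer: -102900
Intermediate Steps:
Function('d')(G) = 0
X = 8 (X = Mul(-2, -4) = 8)
H = 7 (H = Add(-1, 8) = 7)
Function('z')(s, f) = Mul(Add(7, f), Add(8, s)) (Function('z')(s, f) = Mul(Add(s, 8), Add(f, 7)) = Mul(Add(8, s), Add(7, f)) = Mul(Add(7, f), Add(8, s)))
Mul(Function('z')(90, -112), Add(10, Function('d')(-2))) = Mul(Add(56, Mul(7, 90), Mul(8, -112), Mul(-112, 90)), Add(10, 0)) = Mul(Add(56, 630, -896, -10080), 10) = Mul(-10290, 10) = -102900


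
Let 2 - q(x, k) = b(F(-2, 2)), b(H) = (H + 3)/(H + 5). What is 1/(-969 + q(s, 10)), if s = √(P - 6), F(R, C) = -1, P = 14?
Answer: -2/1935 ≈ -0.0010336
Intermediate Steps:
b(H) = (3 + H)/(5 + H)
s = 2*√2 (s = √(14 - 6) = √8 = 2*√2 ≈ 2.8284)
q(x, k) = 3/2 (q(x, k) = 2 - (3 - 1)/(5 - 1) = 2 - 2/4 = 2 - 1*½ = 2 - ½ = 3/2)
1/(-969 + q(s, 10)) = 1/(-969 + 3/2) = 1/(-1935/2) = -2/1935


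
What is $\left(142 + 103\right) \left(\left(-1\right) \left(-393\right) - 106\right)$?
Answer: $70315$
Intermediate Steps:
$\left(142 + 103\right) \left(\left(-1\right) \left(-393\right) - 106\right) = 245 \left(393 - 106\right) = 245 \cdot 287 = 70315$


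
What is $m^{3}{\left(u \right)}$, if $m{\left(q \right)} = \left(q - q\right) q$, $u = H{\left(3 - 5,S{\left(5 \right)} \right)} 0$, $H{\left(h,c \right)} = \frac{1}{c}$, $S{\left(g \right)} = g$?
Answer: $0$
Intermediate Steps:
$u = 0$ ($u = \frac{1}{5} \cdot 0 = 0$)
$m{\left(q \right)} = 0$ ($m{\left(q \right)} = 0 q = 0$)
$m^{3}{\left(u \right)} = 0^{3} = 0$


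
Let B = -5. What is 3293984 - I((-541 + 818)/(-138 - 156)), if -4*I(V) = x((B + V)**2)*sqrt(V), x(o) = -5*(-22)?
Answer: 3293984 + 55*I*sqrt(1662)/84 ≈ 3.294e+6 + 26.693*I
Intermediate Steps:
x(o) = 110
I(V) = -55*sqrt(V)/2
3293984 - I((-541 + 818)/(-138 - 156)) = 3293984 - (-55)*sqrt((-541 + 818)/(-138 - 156))/2 = 3293984 - (-55)*sqrt(277/(-294))/2 = 3293984 - (-55)*sqrt(277*(-1/294))/2 = 3293984 - (-55)*sqrt(-277/294)/2 = 3293984 - (-55)*I*sqrt(1662)/42/2 = 3293984 - (-55)*I*sqrt(1662)/84 = 3293984 + 55*I*sqrt(1662)/84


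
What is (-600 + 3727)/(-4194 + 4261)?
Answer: 3127/67 ≈ 46.672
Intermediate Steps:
(-600 + 3727)/(-4194 + 4261) = 3127/67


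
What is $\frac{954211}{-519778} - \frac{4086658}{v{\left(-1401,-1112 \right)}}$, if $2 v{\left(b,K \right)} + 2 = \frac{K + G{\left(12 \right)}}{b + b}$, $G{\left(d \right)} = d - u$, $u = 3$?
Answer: $\frac{1700537126794055}{334217254} \approx 5.0881 \cdot 10^{6}$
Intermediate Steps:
$G{\left(d \right)} = -3 + d$ ($G{\left(d \right)} = d - 3 = -3 + d$)
$v{\left(b,K \right)} = -1 + \frac{9 + K}{4 b}$ ($v{\left(b,K \right)} = -1 + \frac{\left(K + \left(-3 + 12\right)\right) \frac{1}{b + b}}{2} = -1 + \frac{\left(K + 9\right) \frac{1}{2 b}}{2} = -1 + \frac{\left(9 + K\right) \frac{1}{2 b}}{2} = -1 + \frac{\frac{1}{2} \frac{1}{b} \left(9 + K\right)}{2} = -1 + \frac{9 + K}{4 b}$)
$\frac{954211}{-519778} - \frac{4086658}{v{\left(-1401,-1112 \right)}} = \frac{954211}{-519778} - \frac{4086658}{\frac{1}{4} \frac{1}{-1401} \left(9 - 1112 - -5604\right)} = 954211 \left(- \frac{1}{519778}\right) - \frac{4086658}{\frac{1}{4} \left(- \frac{1}{1401}\right) \left(9 - 1112 + 5604\right)} = - \frac{954211}{519778} - \frac{4086658}{\frac{1}{4} \left(- \frac{1}{1401}\right) 4501} = - \frac{954211}{519778} - \frac{4086658}{- \frac{4501}{5604}} = - \frac{954211}{519778} - - \frac{22901631432}{4501} = - \frac{954211}{519778} + \frac{22901631432}{4501} = \frac{1700537126794055}{334217254}$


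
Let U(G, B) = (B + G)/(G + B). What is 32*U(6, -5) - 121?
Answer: -89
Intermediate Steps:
U(G, B) = 1 (U(G, B) = (B + G)/(B + G) = 1)
32*U(6, -5) - 121 = 32*1 - 121 = 32 - 121 = -89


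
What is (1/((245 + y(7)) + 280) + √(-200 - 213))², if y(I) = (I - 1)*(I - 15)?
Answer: -93969476/227529 + 2*I*√413/477 ≈ -413.0 + 0.085209*I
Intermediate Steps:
y(I) = (-1 + I)*(-15 + I)
(1/((245 + y(7)) + 280) + √(-200 - 213))² = (1/((245 + (15 + 7² - 16*7)) + 280) + √(-200 - 213))² = (1/((245 + (15 + 49 - 112)) + 280) + √(-413))² = (1/((245 - 48) + 280) + I*√413)² = (1/(197 + 280) + I*√413)² = (1/477 + I*√413)²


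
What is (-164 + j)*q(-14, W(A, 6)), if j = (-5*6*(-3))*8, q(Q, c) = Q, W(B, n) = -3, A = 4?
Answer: -7784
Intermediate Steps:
j = 720 (j = -30*(-3)*8 = 90*8 = 720)
(-164 + j)*q(-14, W(A, 6)) = (-164 + 720)*(-14) = 556*(-14) = -7784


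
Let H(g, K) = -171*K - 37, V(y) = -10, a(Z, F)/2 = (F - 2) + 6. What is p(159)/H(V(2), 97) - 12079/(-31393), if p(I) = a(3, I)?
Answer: 95283589/260938616 ≈ 0.36516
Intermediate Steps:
a(Z, F) = 8 + 2*F (a(Z, F) = 2*((F - 2) + 6) = 2*((-2 + F) + 6) = 2*(4 + F) = 8 + 2*F)
p(I) = 8 + 2*I
H(g, K) = -37 - 171*K
p(159)/H(V(2), 97) - 12079/(-31393) = (8 + 2*159)/(-37 - 171*97) - 12079/(-31393) = (8 + 318)/(-37 - 16587) - 12079*(-1/31393) = 326/(-16624) + 12079/31393 = 326*(-1/16624) + 12079/31393 = -163/8312 + 12079/31393 = 95283589/260938616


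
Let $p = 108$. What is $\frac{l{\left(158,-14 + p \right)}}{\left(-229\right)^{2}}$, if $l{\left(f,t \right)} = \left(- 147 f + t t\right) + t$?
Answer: $- \frac{14296}{52441} \approx -0.27261$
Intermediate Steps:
$l{\left(f,t \right)} = t + t^{2} - 147 f$ ($l{\left(f,t \right)} = \left(- 147 f + t^{2}\right) + t = \left(t^{2} - 147 f\right) + t = t + t^{2} - 147 f$)
$\frac{l{\left(158,-14 + p \right)}}{\left(-229\right)^{2}} = \frac{\left(-14 + 108\right) + \left(-14 + 108\right)^{2} - 23226}{\left(-229\right)^{2}} = \frac{94 + 94^{2} - 23226}{52441} = \left(94 + 8836 - 23226\right) \frac{1}{52441} = \left(-14296\right) \frac{1}{52441} = - \frac{14296}{52441}$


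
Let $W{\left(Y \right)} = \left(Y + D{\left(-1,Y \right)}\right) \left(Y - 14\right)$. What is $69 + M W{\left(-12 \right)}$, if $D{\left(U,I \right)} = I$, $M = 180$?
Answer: $112389$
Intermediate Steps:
$W{\left(Y \right)} = 2 Y \left(-14 + Y\right)$ ($W{\left(Y \right)} = \left(Y + Y\right) \left(Y - 14\right) = 2 Y \left(-14 + Y\right)$)
$69 + M W{\left(-12 \right)} = 69 + 180 \cdot 2 \left(-12\right) \left(-14 - 12\right) = 69 + 180 \cdot 2 \left(-12\right) \left(-26\right) = 69 + 180 \cdot 624 = 69 + 112320 = 112389$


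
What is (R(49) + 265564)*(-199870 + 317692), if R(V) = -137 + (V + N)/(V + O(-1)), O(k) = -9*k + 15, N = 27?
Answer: 31273262658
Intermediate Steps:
O(k) = 15 - 9*k
R(V) = -137 + (27 + V)/(24 + V) (R(V) = -137 + (V + 27)/(V + (15 - 9*(-1))) = -137 + (27 + V)/(V + (15 + 9)) = -137 + (27 + V)/(V + 24) = -137 + (27 + V)/(24 + V))
(R(49) + 265564)*(-199870 + 317692) = ((-3261 - 136*49)/(24 + 49) + 265564)*(-199870 + 317692) = ((-3261 - 6664)/73 + 265564)*117822 = ((1/73)*(-9925) + 265564)*117822 = (-9925/73 + 265564)*117822 = (19376247/73)*117822 = 31273262658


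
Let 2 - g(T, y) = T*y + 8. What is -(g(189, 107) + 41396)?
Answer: -21167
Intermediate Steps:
g(T, y) = -6 - T*y (g(T, y) = 2 - (T*y + 8) = 2 - (8 + T*y) = 2 + (-8 - T*y) = -6 - T*y)
-(g(189, 107) + 41396) = -((-6 - 1*189*107) + 41396) = -((-6 - 20223) + 41396) = -(-20229 + 41396) = -1*21167 = -21167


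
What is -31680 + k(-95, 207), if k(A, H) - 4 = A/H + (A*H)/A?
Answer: -6514178/207 ≈ -31469.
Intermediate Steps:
k(A, H) = 4 + H + A/H (k(A, H) = 4 + (A/H + (A*H)/A) = 4 + (A/H + H) = 4 + (H + A/H) = 4 + H + A/H)
-31680 + k(-95, 207) = -31680 + (4 + 207 - 95/207) = -31680 + 43582/207 = -6514178/207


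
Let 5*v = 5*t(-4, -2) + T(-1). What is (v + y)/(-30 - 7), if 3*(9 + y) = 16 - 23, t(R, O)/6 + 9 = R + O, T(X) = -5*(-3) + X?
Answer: 1478/555 ≈ 2.6631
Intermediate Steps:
T(X) = 15 + X
t(R, O) = -54 + 6*O + 6*R (t(R, O) = -54 + 6*(R + O) = -54 + 6*(O + R) = -54 + (6*O + 6*R) = -54 + 6*O + 6*R)
v = -436/5 (v = (5*(-54 + 6*(-2) + 6*(-4)) + (15 - 1))/5 = (5*(-54 - 12 - 24) + 14)/5 = (5*(-90) + 14)/5 = (-450 + 14)/5 = (⅕)*(-436) = -436/5 ≈ -87.200)
y = -34/3 (y = -9 + (16 - 23)/3 = -9 + (⅓)*(-7) = -9 - 7/3 = -34/3 ≈ -11.333)
(v + y)/(-30 - 7) = (-436/5 - 34/3)/(-30 - 7) = -1478/15/(-37) = -1/37*(-1478/15) = 1478/555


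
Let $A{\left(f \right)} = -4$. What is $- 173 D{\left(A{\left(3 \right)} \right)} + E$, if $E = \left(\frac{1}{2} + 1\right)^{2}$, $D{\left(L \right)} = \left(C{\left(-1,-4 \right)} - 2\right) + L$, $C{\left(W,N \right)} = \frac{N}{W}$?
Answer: $\frac{1393}{4} \approx 348.25$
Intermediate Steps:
$D{\left(L \right)} = 2 + L$ ($D{\left(L \right)} = \left(- \frac{4}{-1} - 2\right) + L = \left(\left(-4\right) \left(-1\right) - 2\right) + L = \left(4 - 2\right) + L = 2 + L$)
$E = \frac{9}{4}$ ($E = \left(\frac{1}{2} + 1\right)^{2} = \left(\frac{3}{2}\right)^{2} = \frac{9}{4} \approx 2.25$)
$- 173 D{\left(A{\left(3 \right)} \right)} + E = - 173 \left(2 - 4\right) + \frac{9}{4} = \left(-173\right) \left(-2\right) + \frac{9}{4} = 346 + \frac{9}{4} = \frac{1393}{4}$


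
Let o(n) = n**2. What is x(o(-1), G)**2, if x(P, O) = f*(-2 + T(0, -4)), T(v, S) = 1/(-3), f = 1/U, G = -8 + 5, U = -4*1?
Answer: 49/144 ≈ 0.34028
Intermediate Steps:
U = -4
G = -3
f = -1/4 (f = 1/(-4) = -1/4 ≈ -0.25000)
T(v, S) = -1/3
x(P, O) = 7/12 (x(P, O) = -(-2 - 1/3)/4 = -1/4*(-7/3) = 7/12)
x(o(-1), G)**2 = (7/12)**2 = 49/144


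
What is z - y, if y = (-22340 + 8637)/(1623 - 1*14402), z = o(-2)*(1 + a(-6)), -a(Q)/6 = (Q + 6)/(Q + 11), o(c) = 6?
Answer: 62971/12779 ≈ 4.9277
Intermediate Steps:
a(Q) = -6*(6 + Q)/(11 + Q) (a(Q) = -6*(Q + 6)/(Q + 11) = -6*(6 + Q)/(11 + Q))
z = 6 (z = 6*(1 + 6*(-6 - 1*(-6))/(11 - 6)) = 6*(1 + 6*(-6 + 6)/5) = 6*(1 + 6*(⅕)*0) = 6*(1 + 0) = 6*1 = 6)
y = 13703/12779 (y = -13703/(1623 - 14402) = -13703/(-12779) = -13703*(-1/12779) = 13703/12779 ≈ 1.0723)
z - y = 6 - 1*13703/12779 = 6 - 13703/12779 = 62971/12779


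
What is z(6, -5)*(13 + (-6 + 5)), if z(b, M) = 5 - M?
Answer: 120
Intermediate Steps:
z(6, -5)*(13 + (-6 + 5)) = (5 - 1*(-5))*(13 + (-6 + 5)) = (5 + 5)*(13 - 1) = 10*12 = 120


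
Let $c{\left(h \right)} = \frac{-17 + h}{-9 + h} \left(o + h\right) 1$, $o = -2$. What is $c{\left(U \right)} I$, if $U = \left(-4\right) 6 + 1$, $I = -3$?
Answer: $\frac{375}{4} \approx 93.75$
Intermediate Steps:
$U = -23$ ($U = -24 + 1 = -23$)
$c{\left(h \right)} = \frac{\left(-17 + h\right) \left(-2 + h\right)}{-9 + h}$ ($c{\left(h \right)} = \frac{-17 + h}{-9 + h} \left(-2 + h\right) 1 = \frac{-17 + h}{-9 + h} \left(-2 + h\right) = \frac{\left(-17 + h\right) \left(-2 + h\right)}{-9 + h}$)
$c{\left(U \right)} I = \frac{34 + \left(-23\right)^{2} - -437}{-9 - 23} \left(-3\right) = \frac{34 + 529 + 437}{-32} \left(-3\right) = \left(- \frac{1}{32}\right) 1000 \left(-3\right) = \left(- \frac{125}{4}\right) \left(-3\right) = \frac{375}{4}$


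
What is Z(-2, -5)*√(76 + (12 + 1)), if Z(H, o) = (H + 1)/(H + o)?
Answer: √89/7 ≈ 1.3477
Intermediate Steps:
Z(H, o) = (1 + H)/(H + o)
Z(-2, -5)*√(76 + (12 + 1)) = ((1 - 2)/(-2 - 5))*√(76 + (12 + 1)) = (-1/(-7))*√(76 + 13) = (-⅐*(-1))*√89 = √89/7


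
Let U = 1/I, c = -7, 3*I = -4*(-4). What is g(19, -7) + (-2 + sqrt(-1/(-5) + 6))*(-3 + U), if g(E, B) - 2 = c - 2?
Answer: -11/8 - 9*sqrt(155)/16 ≈ -8.3781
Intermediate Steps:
I = 16/3 (I = (-4*(-4))/3 = (1/3)*16 = 16/3 ≈ 5.3333)
g(E, B) = -7 (g(E, B) = 2 + (-7 - 2) = 2 - 9 = -7)
U = 3/16 (U = 1/(16/3) = 3/16 ≈ 0.18750)
g(19, -7) + (-2 + sqrt(-1/(-5) + 6))*(-3 + U) = -7 + (-2 + sqrt(-1/(-5) + 6))*(-3 + 3/16) = -7 + (-2 + sqrt(-1*(-1/5) + 6))*(-45/16) = -7 + (-2 + sqrt(1/5 + 6))*(-45/16) = -7 + (-2 + sqrt(31/5))*(-45/16) = -7 + (-2 + sqrt(155)/5)*(-45/16) = -7 + (45/8 - 9*sqrt(155)/16) = -11/8 - 9*sqrt(155)/16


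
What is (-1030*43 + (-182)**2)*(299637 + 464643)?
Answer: -8533950480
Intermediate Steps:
(-1030*43 + (-182)**2)*(299637 + 464643) = (-44290 + 33124)*764280 = -11166*764280 = -8533950480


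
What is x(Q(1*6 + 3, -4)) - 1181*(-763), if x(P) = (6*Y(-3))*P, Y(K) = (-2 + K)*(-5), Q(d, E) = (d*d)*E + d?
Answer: 853853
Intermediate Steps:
Q(d, E) = d + E*d² (Q(d, E) = d²*E + d = E*d² + d = d + E*d²)
Y(K) = 10 - 5*K
x(P) = 150*P (x(P) = (6*(10 - 5*(-3)))*P = (6*(10 + 15))*P = (6*25)*P = 150*P)
x(Q(1*6 + 3, -4)) - 1181*(-763) = 150*((1*6 + 3)*(1 - 4*(1*6 + 3))) - 1181*(-763) = 150*((6 + 3)*(1 - 4*(6 + 3))) + 901103 = 150*(9*(1 - 4*9)) + 901103 = 150*(9*(1 - 36)) + 901103 = 150*(9*(-35)) + 901103 = 150*(-315) + 901103 = -47250 + 901103 = 853853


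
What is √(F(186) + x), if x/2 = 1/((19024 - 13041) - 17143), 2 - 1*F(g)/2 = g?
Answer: I*√318283355/930 ≈ 19.183*I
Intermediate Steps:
F(g) = 4 - 2*g
x = -1/5580 (x = 2/((19024 - 13041) - 17143) = 2/(5983 - 17143) = 2/(-11160) = 2*(-1/11160) = -1/5580 ≈ -0.00017921)
√(F(186) + x) = √((4 - 2*186) - 1/5580) = √((4 - 372) - 1/5580) = √(-368 - 1/5580) = √(-2053441/5580) = I*√318283355/930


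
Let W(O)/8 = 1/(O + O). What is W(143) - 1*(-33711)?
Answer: 4820677/143 ≈ 33711.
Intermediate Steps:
W(O) = 4/O (W(O) = 8/(O + O) = 8/((2*O)) = 8*(1/(2*O)) = 4/O)
W(143) - 1*(-33711) = 4/143 - 1*(-33711) = 4*(1/143) + 33711 = 4/143 + 33711 = 4820677/143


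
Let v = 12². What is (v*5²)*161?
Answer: 579600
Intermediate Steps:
v = 144
(v*5²)*161 = (144*5²)*161 = (144*25)*161 = 3600*161 = 579600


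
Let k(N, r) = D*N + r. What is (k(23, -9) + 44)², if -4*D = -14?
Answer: 53361/4 ≈ 13340.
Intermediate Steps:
D = 7/2 (D = -¼*(-14) = 7/2 ≈ 3.5000)
k(N, r) = r + 7*N/2 (k(N, r) = 7*N/2 + r = r + 7*N/2)
(k(23, -9) + 44)² = ((-9 + (7/2)*23) + 44)² = ((-9 + 161/2) + 44)² = (143/2 + 44)² = (231/2)² = 53361/4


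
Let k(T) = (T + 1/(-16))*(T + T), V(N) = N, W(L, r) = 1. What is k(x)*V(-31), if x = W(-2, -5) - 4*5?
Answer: -179645/8 ≈ -22456.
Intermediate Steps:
x = -19 (x = 1 - 4*5 = 1 - 20 = -19)
k(T) = 2*T*(-1/16 + T) (k(T) = (T - 1/16)*(2*T) = (-1/16 + T)*(2*T) = 2*T*(-1/16 + T))
k(x)*V(-31) = ((⅛)*(-19)*(-1 + 16*(-19)))*(-31) = ((⅛)*(-19)*(-1 - 304))*(-31) = ((⅛)*(-19)*(-305))*(-31) = (5795/8)*(-31) = -179645/8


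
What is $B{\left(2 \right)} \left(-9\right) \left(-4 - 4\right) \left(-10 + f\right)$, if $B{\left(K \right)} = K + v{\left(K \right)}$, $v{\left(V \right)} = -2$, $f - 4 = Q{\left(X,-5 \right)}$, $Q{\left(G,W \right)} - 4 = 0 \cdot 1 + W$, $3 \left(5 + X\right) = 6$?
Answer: $0$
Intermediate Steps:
$X = -3$ ($X = -5 + \frac{1}{3} \cdot 6 = -5 + 2 = -3$)
$Q{\left(G,W \right)} = 4 + W$ ($Q{\left(G,W \right)} = 4 + \left(0 \cdot 1 + W\right) = 4 + \left(0 + W\right) = 4 + W$)
$f = 3$ ($f = 4 + \left(4 - 5\right) = 4 - 1 = 3$)
$B{\left(K \right)} = -2 + K$ ($B{\left(K \right)} = K - 2 = -2 + K$)
$B{\left(2 \right)} \left(-9\right) \left(-4 - 4\right) \left(-10 + f\right) = \left(-2 + 2\right) \left(-9\right) \left(-4 - 4\right) \left(-10 + 3\right) = 0 \left(-9\right) \left(\left(-8\right) \left(-7\right)\right) = 0 \cdot 56 = 0$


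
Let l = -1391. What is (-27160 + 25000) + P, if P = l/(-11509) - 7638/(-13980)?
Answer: -57904603213/26815970 ≈ -2159.3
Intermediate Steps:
P = 17891987/26815970 (P = -1391/(-11509) - 7638/(-13980) = -1391*(-1/11509) - 7638*(-1/13980) = 1391/11509 + 1273/2330 = 17891987/26815970 ≈ 0.66721)
(-27160 + 25000) + P = (-27160 + 25000) + 17891987/26815970 = -2160 + 17891987/26815970 = -57904603213/26815970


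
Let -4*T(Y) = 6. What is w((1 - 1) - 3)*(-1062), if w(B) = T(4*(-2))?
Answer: 1593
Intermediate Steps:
T(Y) = -3/2 (T(Y) = -¼*6 = -3/2)
w(B) = -3/2
w((1 - 1) - 3)*(-1062) = -3/2*(-1062) = 1593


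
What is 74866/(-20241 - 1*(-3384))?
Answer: -74866/16857 ≈ -4.4412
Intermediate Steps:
74866/(-20241 - 1*(-3384)) = 74866/(-20241 + 3384) = 74866/(-16857) = 74866*(-1/16857) = -74866/16857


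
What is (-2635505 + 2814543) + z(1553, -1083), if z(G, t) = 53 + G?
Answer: 180644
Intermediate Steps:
(-2635505 + 2814543) + z(1553, -1083) = (-2635505 + 2814543) + (53 + 1553) = 179038 + 1606 = 180644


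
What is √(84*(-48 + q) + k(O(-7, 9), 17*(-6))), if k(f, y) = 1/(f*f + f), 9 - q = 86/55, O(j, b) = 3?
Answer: I*√371050845/330 ≈ 58.372*I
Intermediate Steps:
q = 409/55 (q = 9 - 86/55 = 409/55 ≈ 7.4364)
k(f, y) = 1/(f + f²) (k(f, y) = 1/(f² + f) = 1/(f + f²))
√(84*(-48 + q) + k(O(-7, 9), 17*(-6))) = √(84*(-48 + 409/55) + 1/(3*(1 + 3))) = √(84*(-2231/55) + (⅓)/4) = √(-187404/55 + (⅓)*(¼)) = √(-187404/55 + 1/12) = √(-2248793/660) = I*√371050845/330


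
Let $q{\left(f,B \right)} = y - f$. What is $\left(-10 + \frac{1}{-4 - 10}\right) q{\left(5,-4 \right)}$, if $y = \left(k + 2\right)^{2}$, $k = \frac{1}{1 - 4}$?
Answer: $\frac{470}{21} \approx 22.381$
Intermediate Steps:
$k = - \frac{1}{3}$ ($k = \frac{1}{-3} = - \frac{1}{3} \approx -0.33333$)
$y = \frac{25}{9}$ ($y = \left(- \frac{1}{3} + 2\right)^{2} = \left(\frac{5}{3}\right)^{2} = \frac{25}{9} \approx 2.7778$)
$q{\left(f,B \right)} = \frac{25}{9} - f$
$\left(-10 + \frac{1}{-4 - 10}\right) q{\left(5,-4 \right)} = \left(-10 + \frac{1}{-4 - 10}\right) \left(\frac{25}{9} - 5\right) = \left(-10 + \frac{1}{-14}\right) \left(\frac{25}{9} - 5\right) = \left(-10 - \frac{1}{14}\right) \left(- \frac{20}{9}\right) = \left(- \frac{141}{14}\right) \left(- \frac{20}{9}\right) = \frac{470}{21}$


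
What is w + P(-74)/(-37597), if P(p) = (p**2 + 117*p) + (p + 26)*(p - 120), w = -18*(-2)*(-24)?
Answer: -32489938/37597 ≈ -864.16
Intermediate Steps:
w = -864 (w = 36*(-24) = -864)
P(p) = p**2 + 117*p + (-120 + p)*(26 + p) (P(p) = (p**2 + 117*p) + (26 + p)*(-120 + p) = (p**2 + 117*p) + (-120 + p)*(26 + p) = p**2 + 117*p + (-120 + p)*(26 + p))
w + P(-74)/(-37597) = -864 + (-3120 + 2*(-74)**2 + 23*(-74))/(-37597) = -864 + (-3120 + 2*5476 - 1702)*(-1/37597) = -864 + (-3120 + 10952 - 1702)*(-1/37597) = -864 + 6130*(-1/37597) = -864 - 6130/37597 = -32489938/37597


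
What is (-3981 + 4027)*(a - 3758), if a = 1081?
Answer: -123142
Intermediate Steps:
(-3981 + 4027)*(a - 3758) = (-3981 + 4027)*(1081 - 3758) = 46*(-2677) = -123142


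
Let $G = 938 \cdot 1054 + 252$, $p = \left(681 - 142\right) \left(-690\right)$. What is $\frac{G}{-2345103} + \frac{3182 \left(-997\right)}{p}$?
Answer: $\frac{51246000769}{6320052585} \approx 8.1085$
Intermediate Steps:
$p = -371910$ ($p = 539 \left(-690\right) = -371910$)
$G = 988904$ ($G = 988652 + 252 = 988904$)
$\frac{G}{-2345103} + \frac{3182 \left(-997\right)}{p} = \frac{988904}{-2345103} + \frac{3182 \left(-997\right)}{-371910} = 988904 \left(- \frac{1}{2345103}\right) - - \frac{1586227}{185955} = - \frac{988904}{2345103} + \frac{1586227}{185955} = \frac{51246000769}{6320052585}$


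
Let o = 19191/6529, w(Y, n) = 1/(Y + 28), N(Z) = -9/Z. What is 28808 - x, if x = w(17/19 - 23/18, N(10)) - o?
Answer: 1776664821317/61666405 ≈ 28811.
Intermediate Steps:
w(Y, n) = 1/(28 + Y)
o = 19191/6529 (o = 19191*(1/6529) = 19191/6529 ≈ 2.9393)
x = -179026077/61666405 (x = 1/(28 + (17/19 - 23/18)) - 1*19191/6529 = 1/(28 + (17*(1/19) - 23*1/18)) - 19191/6529 = 1/(28 + (17/19 - 23/18)) - 19191/6529 = 1/(28 - 131/342) - 19191/6529 = 1/(9445/342) - 19191/6529 = 342/9445 - 19191/6529 = -179026077/61666405 ≈ -2.9031)
28808 - x = 28808 - 1*(-179026077/61666405) = 28808 + 179026077/61666405 = 1776664821317/61666405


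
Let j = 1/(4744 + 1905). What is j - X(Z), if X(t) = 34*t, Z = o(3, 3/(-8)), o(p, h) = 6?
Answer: -1356395/6649 ≈ -204.00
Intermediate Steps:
Z = 6
j = 1/6649 ≈ 0.00015040
j - X(Z) = 1/6649 - 34*6 = 1/6649 - 1*204 = 1/6649 - 204 = -1356395/6649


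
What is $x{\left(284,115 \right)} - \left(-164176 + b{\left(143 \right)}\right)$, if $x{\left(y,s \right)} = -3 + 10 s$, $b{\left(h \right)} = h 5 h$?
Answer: $63078$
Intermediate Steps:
$b{\left(h \right)} = 5 h^{2}$ ($b{\left(h \right)} = 5 h h = 5 h^{2}$)
$x{\left(284,115 \right)} - \left(-164176 + b{\left(143 \right)}\right) = \left(-3 + 10 \cdot 115\right) + \left(164176 - 5 \cdot 143^{2}\right) = \left(-3 + 1150\right) + \left(164176 - 5 \cdot 20449\right) = 1147 + \left(164176 - 102245\right) = 1147 + 61931 = 63078$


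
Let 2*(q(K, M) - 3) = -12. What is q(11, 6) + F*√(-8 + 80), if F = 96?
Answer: -3 + 576*√2 ≈ 811.59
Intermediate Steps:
q(K, M) = -3 (q(K, M) = 3 + (½)*(-12) = 3 - 6 = -3)
q(11, 6) + F*√(-8 + 80) = -3 + 96*√(-8 + 80) = -3 + 96*√72 = -3 + 96*(6*√2) = -3 + 576*√2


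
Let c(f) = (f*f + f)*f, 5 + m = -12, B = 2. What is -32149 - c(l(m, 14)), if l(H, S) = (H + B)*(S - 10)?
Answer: 180251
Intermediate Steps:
m = -17 (m = -5 - 12 = -17)
l(H, S) = (-10 + S)*(2 + H) (l(H, S) = (H + 2)*(S - 10) = (2 + H)*(-10 + S) = (-10 + S)*(2 + H))
c(f) = f*(f + f**2) (c(f) = (f**2 + f)*f = (f + f**2)*f = f*(f + f**2))
-32149 - c(l(m, 14)) = -32149 - (-20 - 10*(-17) + 2*14 - 17*14)**2*(1 + (-20 - 10*(-17) + 2*14 - 17*14)) = -32149 - (-20 + 170 + 28 - 238)**2*(1 + (-20 + 170 + 28 - 238)) = -32149 - (-60)**2*(1 - 60) = -32149 - 3600*(-59) = -32149 - 1*(-212400) = -32149 + 212400 = 180251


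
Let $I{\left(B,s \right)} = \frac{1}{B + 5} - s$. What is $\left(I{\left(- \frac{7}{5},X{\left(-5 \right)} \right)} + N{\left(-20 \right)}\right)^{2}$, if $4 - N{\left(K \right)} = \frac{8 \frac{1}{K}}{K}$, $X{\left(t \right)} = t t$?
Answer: $\frac{21780889}{50625} \approx 430.24$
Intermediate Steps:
$X{\left(t \right)} = t^{2}$
$I{\left(B,s \right)} = \frac{1}{5 + B} - s$
$N{\left(K \right)} = 4 - \frac{8}{K^{2}}$ ($N{\left(K \right)} = 4 - \frac{8 \frac{1}{K}}{K} = 4 - \frac{8}{K^{2}}$)
$\left(I{\left(- \frac{7}{5},X{\left(-5 \right)} \right)} + N{\left(-20 \right)}\right)^{2} = \left(\frac{1 - 5 \left(-5\right)^{2} - - \frac{7}{5} \left(-5\right)^{2}}{5 - \frac{7}{5}} + \left(4 - \frac{8}{400}\right)\right)^{2} = \left(\frac{1 - 125 - \left(-7\right) \frac{1}{5} \cdot 25}{5 - \frac{7}{5}} + \left(4 - \frac{1}{50}\right)\right)^{2} = \left(\frac{1 - 125 - \left(- \frac{7}{5}\right) 25}{5 - \frac{7}{5}} + \left(4 - \frac{1}{50}\right)\right)^{2} = \left(\frac{1 - 125 + 35}{\frac{18}{5}} + \frac{199}{50}\right)^{2} = \left(\frac{5}{18} \left(-89\right) + \frac{199}{50}\right)^{2} = \left(- \frac{445}{18} + \frac{199}{50}\right)^{2} = \left(- \frac{4667}{225}\right)^{2} = \frac{21780889}{50625}$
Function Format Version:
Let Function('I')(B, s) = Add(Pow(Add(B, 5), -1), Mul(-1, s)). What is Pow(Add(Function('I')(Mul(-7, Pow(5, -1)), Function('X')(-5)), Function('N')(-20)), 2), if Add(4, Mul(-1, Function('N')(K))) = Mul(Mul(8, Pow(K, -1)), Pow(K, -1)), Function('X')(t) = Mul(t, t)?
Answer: Rational(21780889, 50625) ≈ 430.24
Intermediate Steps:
Function('X')(t) = Pow(t, 2)
Function('I')(B, s) = Add(Pow(Add(5, B), -1), Mul(-1, s))
Function('N')(K) = Add(4, Mul(-8, Pow(K, -2))) (Function('N')(K) = Add(4, Mul(-1, Mul(Mul(8, Pow(K, -1)), Pow(K, -1)))) = Add(4, Mul(-1, Mul(8, Pow(K, -2)))) = Add(4, Mul(-8, Pow(K, -2))))
Pow(Add(Function('I')(Mul(-7, Pow(5, -1)), Function('X')(-5)), Function('N')(-20)), 2) = Pow(Add(Mul(Pow(Add(5, Mul(-7, Pow(5, -1))), -1), Add(1, Mul(-5, Pow(-5, 2)), Mul(-1, Mul(-7, Pow(5, -1)), Pow(-5, 2)))), Add(4, Mul(-8, Pow(-20, -2)))), 2) = Pow(Add(Mul(Pow(Add(5, Mul(-7, Rational(1, 5))), -1), Add(1, Mul(-5, 25), Mul(-1, Mul(-7, Rational(1, 5)), 25))), Add(4, Mul(-8, Rational(1, 400)))), 2) = Pow(Add(Mul(Pow(Add(5, Rational(-7, 5)), -1), Add(1, -125, Mul(-1, Rational(-7, 5), 25))), Add(4, Rational(-1, 50))), 2) = Pow(Add(Mul(Pow(Rational(18, 5), -1), Add(1, -125, 35)), Rational(199, 50)), 2) = Pow(Add(Mul(Rational(5, 18), -89), Rational(199, 50)), 2) = Pow(Add(Rational(-445, 18), Rational(199, 50)), 2) = Pow(Rational(-4667, 225), 2) = Rational(21780889, 50625)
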